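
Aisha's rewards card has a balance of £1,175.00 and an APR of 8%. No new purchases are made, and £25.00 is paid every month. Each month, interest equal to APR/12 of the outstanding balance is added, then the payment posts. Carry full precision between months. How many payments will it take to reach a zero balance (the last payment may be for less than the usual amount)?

Monthly rate r = 8%/12 = 0.666667% = 0.00666667.
Recurrence: B ← B·(1+r) − £25.00.
Month 1: interest £7.83; balance after payment £1,157.83.
Month 2: interest £7.72; balance after payment £1,140.55.
Closed form: n = −ln(1 − rB₀/P)/ln(1+r) = −ln(0.68667)/ln(1.00667) ≈ 56.574, so the balance reaches zero during payment 57.

57 months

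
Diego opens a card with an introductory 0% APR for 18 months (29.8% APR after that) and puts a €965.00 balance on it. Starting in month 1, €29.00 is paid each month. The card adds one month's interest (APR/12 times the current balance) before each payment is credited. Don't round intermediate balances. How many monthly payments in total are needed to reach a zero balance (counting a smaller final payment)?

38 payments

Promo months 1–18 at r₀ = 0%/12 = 0; months 19+ at r₁ = 29.8%/12 = 0.0248333.
After month 18 (no interest yet): B = €965.00 − 18·€29.00 = €443.00.
Then at r₁ with €29.00/mo: n₂ = −ln(1 − r₁·B/P)/ln(1+r₁) ≈ 19.45 → 20 more payments.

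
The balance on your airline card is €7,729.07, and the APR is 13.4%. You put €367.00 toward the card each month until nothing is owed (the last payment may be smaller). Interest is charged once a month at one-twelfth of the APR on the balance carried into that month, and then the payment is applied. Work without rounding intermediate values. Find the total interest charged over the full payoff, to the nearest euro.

€1,132

Monthly rate r = 13.4%/12 = 1.11667% = 0.0111667.
Payoff takes n = ⌈−ln(1 − rB₀/P)/ln(1+r)⌉ = ⌈24.143⌉ = 25 payments; the last is €52.76.
Total paid = 24·€367.00 + €52.76 = €8,860.76.
Total interest = total paid − principal = €8,860.76 − €7,729.07 = €1,131.69.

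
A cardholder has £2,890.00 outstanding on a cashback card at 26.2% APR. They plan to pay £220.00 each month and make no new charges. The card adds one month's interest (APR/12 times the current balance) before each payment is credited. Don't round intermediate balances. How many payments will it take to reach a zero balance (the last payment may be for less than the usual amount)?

Monthly rate r = 26.2%/12 = 2.18333% = 0.0218333.
Recurrence: B ← B·(1+r) − £220.00.
Month 1: interest £63.10; balance after payment £2,733.10.
Month 2: interest £59.67; balance after payment £2,572.77.
Closed form: n = −ln(1 − rB₀/P)/ln(1+r) = −ln(0.71319)/ln(1.02183) ≈ 15.650, so the balance reaches zero during payment 16.

16 months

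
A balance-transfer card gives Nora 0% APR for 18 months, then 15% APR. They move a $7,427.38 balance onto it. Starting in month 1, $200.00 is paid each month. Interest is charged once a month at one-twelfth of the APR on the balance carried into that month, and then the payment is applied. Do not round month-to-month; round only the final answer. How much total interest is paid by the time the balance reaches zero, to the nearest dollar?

$574

Promo months 1–18 at r₀ = 0%/12 = 0; months 19+ at r₁ = 15%/12 = 0.0125.
After month 18 (no interest yet): B = $7,427.38 − 18·$200.00 = $3,827.38.
Then at r₁ with $200.00/mo: n₂ = −ln(1 − r₁·B/P)/ln(1+r₁) ≈ 22.01 → 23 more payments.
Total paid = 40·$200.00 + $1.69 = $8,001.69; interest = $8,001.69 − $7,427.38 = $574.31.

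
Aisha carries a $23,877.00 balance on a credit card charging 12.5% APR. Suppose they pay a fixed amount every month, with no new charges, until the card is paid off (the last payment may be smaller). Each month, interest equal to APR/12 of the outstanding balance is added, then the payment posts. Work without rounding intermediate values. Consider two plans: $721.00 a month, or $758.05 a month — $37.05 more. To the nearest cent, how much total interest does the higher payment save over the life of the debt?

Monthly rate r = 12.5%/12 = 1.04167% = 0.0104167.
At $721.00/mo: n = ⌈−ln(1 − rB₀/P)/ln(1+r)⌉ = 41 payments (last $595.62); total interest = total paid − $23,877.00 = $5,558.62.
At $758.05/mo: 39 payments (last $283.64); total interest $5,212.54.
Interest saved = $5,558.62 − $5,212.54 = $346.08.

$346.08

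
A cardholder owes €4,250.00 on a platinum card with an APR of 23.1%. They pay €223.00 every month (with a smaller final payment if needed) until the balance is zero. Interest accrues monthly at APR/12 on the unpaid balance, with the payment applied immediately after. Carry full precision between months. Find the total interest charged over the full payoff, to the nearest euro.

€1,096

Monthly rate r = 23.1%/12 = 1.925% = 0.01925.
Payoff takes n = ⌈−ln(1 − rB₀/P)/ln(1+r)⌉ = ⌈23.972⌉ = 24 payments; the last is €216.90.
Total paid = 23·€223.00 + €216.90 = €5,345.90.
Total interest = total paid − principal = €5,345.90 − €4,250.00 = €1,095.90.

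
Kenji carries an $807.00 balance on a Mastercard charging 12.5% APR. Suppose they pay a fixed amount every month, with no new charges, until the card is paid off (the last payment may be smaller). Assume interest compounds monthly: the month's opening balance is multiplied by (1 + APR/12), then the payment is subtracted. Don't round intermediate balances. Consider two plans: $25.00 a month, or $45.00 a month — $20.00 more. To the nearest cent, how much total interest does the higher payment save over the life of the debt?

$90.82

Monthly rate r = 12.5%/12 = 1.04167% = 0.0104167.
At $25.00/mo: n = ⌈−ln(1 − rB₀/P)/ln(1+r)⌉ = 40 payments (last $13.79); total interest = total paid − $807.00 = $181.79.
At $45.00/mo: 20 payments (last $42.97); total interest $90.97.
Interest saved = $181.79 − $90.97 = $90.82.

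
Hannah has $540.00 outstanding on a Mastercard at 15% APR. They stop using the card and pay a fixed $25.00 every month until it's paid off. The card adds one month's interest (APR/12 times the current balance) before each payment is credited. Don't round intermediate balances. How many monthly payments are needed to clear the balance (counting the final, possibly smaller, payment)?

Monthly rate r = 15%/12 = 1.25% = 0.0125.
Recurrence: B ← B·(1+r) − $25.00.
Month 1: interest $6.75; balance after payment $521.75.
Month 2: interest $6.52; balance after payment $503.27.
Closed form: n = −ln(1 − rB₀/P)/ln(1+r) = −ln(0.73)/ln(1.0125) ≈ 25.334, so the balance reaches zero during payment 26.

26 months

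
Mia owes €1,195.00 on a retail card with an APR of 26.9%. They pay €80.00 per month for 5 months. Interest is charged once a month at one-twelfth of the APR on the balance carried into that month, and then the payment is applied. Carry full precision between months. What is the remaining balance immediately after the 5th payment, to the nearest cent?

€916.74

Monthly rate r = 26.9%/12 = 2.24167% = 0.0224167.
Each month: B ← B·(1+r) − €80.00.
Month 1: interest €26.79; balance after payment €1,141.79.
Month 2: interest €25.60; balance after payment €1,087.38.
Month 3: interest €24.38; balance after payment €1,031.76.
Month 4: interest €23.13; balance after payment €974.89.
Month 5: interest €21.85; balance after payment €916.74.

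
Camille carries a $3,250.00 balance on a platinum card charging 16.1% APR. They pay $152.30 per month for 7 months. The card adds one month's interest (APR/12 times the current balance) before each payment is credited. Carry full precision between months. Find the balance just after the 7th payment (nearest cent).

Monthly rate r = 16.1%/12 = 1.34167% = 0.0134167.
Each month: B ← B·(1+r) − $152.30.
Month 1: interest $43.60; balance after payment $3,141.30.
Month 2: interest $42.15; balance after payment $3,031.15.
Month 3: interest $40.67; balance after payment $2,919.52.
Month 4: interest $39.17; balance after payment $2,806.39.
Month 5: interest $37.65; balance after payment $2,691.74.
Month 6: interest $36.11; balance after payment $2,575.55.
Month 7: interest $34.56; balance after payment $2,457.81.

$2,457.81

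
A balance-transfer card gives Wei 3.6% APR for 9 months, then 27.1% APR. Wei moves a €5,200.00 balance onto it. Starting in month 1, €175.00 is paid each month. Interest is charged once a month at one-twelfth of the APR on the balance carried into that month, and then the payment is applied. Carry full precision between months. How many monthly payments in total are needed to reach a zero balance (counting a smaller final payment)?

39 payments

Promo months 1–9 at r₀ = 3.6%/12 = 0.003; months 10+ at r₁ = 27.1%/12 = 0.0225833.
After month 9: iterate B ← B·(1+r₀) − €175.00 for 9 months → €3,748.06.
Then at r₁ with €175.00/mo: n₂ = −ln(1 − r₁·B/P)/ln(1+r₁) ≈ 29.60 → 30 more payments.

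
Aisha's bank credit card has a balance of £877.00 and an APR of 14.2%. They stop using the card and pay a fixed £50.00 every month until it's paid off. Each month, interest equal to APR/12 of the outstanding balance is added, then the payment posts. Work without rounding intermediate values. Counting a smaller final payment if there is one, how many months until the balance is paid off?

Monthly rate r = 14.2%/12 = 1.18333% = 0.0118333.
Recurrence: B ← B·(1+r) − £50.00.
Month 1: interest £10.38; balance after payment £837.38.
Month 2: interest £9.91; balance after payment £797.29.
Closed form: n = −ln(1 − rB₀/P)/ln(1+r) = −ln(0.79244)/ln(1.01183) ≈ 19.775, so the balance reaches zero during payment 20.

20 payments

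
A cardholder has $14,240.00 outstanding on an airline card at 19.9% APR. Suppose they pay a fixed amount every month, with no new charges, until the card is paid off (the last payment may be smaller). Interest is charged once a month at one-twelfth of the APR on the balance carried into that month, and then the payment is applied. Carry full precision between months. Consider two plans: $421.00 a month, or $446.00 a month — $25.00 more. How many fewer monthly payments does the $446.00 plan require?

5 fewer payments

Monthly rate r = 19.9%/12 = 1.65833% = 0.0165833.
At $421.00/mo: n = ⌈−ln(1 − rB₀/P)/ln(1+r)⌉ = 51 payments (last $18.15); total interest = total paid − $14,240.00 = $6,828.15.
At $446.00/mo: 46 payments (last $374.17); total interest $6,204.17.
Payments saved = 51 − 46 = 5.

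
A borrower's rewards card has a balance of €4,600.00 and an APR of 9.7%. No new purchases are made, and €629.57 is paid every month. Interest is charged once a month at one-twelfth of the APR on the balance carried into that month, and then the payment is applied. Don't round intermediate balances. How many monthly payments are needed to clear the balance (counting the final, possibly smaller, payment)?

Monthly rate r = 9.7%/12 = 0.808333% = 0.00808333.
Recurrence: B ← B·(1+r) − €629.57.
Month 1: interest €37.18; balance after payment €4,007.61.
Month 2: interest €32.39; balance after payment €3,410.44.
Closed form: n = −ln(1 − rB₀/P)/ln(1+r) = −ln(0.94094)/ln(1.00808) ≈ 7.562, so the balance reaches zero during payment 8.

8 payments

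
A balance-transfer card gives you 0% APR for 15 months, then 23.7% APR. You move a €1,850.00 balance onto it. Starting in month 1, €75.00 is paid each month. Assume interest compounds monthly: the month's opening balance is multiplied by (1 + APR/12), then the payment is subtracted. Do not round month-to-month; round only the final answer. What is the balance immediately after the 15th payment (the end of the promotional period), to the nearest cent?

€725.00

Promo months 1–15 at r₀ = 0%/12 = 0; months 16+ at r₁ = 23.7%/12 = 0.01975.
After month 15 (no interest yet): B = €1,850.00 − 15·€75.00 = €725.00.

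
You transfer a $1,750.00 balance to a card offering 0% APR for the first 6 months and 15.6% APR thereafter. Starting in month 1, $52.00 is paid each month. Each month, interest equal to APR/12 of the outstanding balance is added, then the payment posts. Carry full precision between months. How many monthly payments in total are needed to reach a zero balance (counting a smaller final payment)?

Promo months 1–6 at r₀ = 0%/12 = 0; months 7+ at r₁ = 15.6%/12 = 0.013.
After month 6 (no interest yet): B = $1,750.00 − 6·$52.00 = $1,438.00.
Then at r₁ with $52.00/mo: n₂ = −ln(1 − r₁·B/P)/ln(1+r₁) ≈ 34.49 → 35 more payments.

41 payments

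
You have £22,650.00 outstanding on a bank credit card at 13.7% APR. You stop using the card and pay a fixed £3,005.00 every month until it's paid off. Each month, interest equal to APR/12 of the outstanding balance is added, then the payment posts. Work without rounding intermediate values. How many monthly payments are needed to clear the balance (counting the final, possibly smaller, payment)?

8 payments

Monthly rate r = 13.7%/12 = 1.14167% = 0.0114167.
Recurrence: B ← B·(1+r) − £3,005.00.
Month 1: interest £258.59; balance after payment £19,903.59.
Month 2: interest £227.23; balance after payment £17,125.82.
Closed form: n = −ln(1 − rB₀/P)/ln(1+r) = −ln(0.91395)/ln(1.01142) ≈ 7.927, so the balance reaches zero during payment 8.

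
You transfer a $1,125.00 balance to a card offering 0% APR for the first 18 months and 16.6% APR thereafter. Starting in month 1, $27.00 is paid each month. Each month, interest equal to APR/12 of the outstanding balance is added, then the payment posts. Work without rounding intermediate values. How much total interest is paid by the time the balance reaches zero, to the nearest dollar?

$140

Promo months 1–18 at r₀ = 0%/12 = 0; months 19+ at r₁ = 16.6%/12 = 0.0138333.
After month 18 (no interest yet): B = $1,125.00 − 18·$27.00 = $639.00.
Then at r₁ with $27.00/mo: n₂ = −ln(1 − r₁·B/P)/ln(1+r₁) ≈ 28.87 → 29 more payments.
Total paid = 46·$27.00 + $23.43 = $1,265.43; interest = $1,265.43 − $1,125.00 = $140.43.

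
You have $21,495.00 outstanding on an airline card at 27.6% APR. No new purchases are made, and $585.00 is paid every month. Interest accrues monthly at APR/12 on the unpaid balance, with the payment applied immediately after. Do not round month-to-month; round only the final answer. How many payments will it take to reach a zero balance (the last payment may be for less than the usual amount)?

83 months

Monthly rate r = 27.6%/12 = 2.3% = 0.023.
Recurrence: B ← B·(1+r) − $585.00.
Month 1: interest $494.38; balance after payment $21,404.38.
Month 2: interest $492.30; balance after payment $21,311.69.
Closed form: n = −ln(1 − rB₀/P)/ln(1+r) = −ln(0.1549)/ln(1.023) ≈ 82.016, so the balance reaches zero during payment 83.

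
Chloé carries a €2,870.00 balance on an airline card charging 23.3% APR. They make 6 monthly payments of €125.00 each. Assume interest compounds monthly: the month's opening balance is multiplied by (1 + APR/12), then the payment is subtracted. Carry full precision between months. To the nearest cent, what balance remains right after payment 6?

Monthly rate r = 23.3%/12 = 1.94167% = 0.0194167.
Each month: B ← B·(1+r) − €125.00.
Month 1: interest €55.73; balance after payment €2,800.73.
Month 2: interest €54.38; balance after payment €2,730.11.
Month 3: interest €53.01; balance after payment €2,658.12.
Month 4: interest €51.61; balance after payment €2,584.73.
Month 5: interest €50.19; balance after payment €2,509.91.
Month 6: interest €48.73; balance after payment €2,433.65.

€2,433.65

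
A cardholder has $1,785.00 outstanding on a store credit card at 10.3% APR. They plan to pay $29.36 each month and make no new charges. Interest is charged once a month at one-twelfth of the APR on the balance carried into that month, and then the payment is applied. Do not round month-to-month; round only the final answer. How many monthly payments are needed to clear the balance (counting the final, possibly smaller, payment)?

Monthly rate r = 10.3%/12 = 0.858333% = 0.00858333.
Recurrence: B ← B·(1+r) − $29.36.
Month 1: interest $15.32; balance after payment $1,770.96.
Month 2: interest $15.20; balance after payment $1,756.80.
Closed form: n = −ln(1 − rB₀/P)/ln(1+r) = −ln(0.47816)/ln(1.00858) ≈ 86.327, so the balance reaches zero during payment 87.

87 payments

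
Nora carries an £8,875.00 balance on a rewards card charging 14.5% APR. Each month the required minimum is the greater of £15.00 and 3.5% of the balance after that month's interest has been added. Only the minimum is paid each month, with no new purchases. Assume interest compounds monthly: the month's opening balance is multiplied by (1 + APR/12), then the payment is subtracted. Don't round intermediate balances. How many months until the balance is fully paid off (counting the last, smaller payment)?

164 months

Monthly rate r = 14.5%/12 = 1.20833% = 0.0120833.
While 3.5% of the post-interest balance exceeds £15.00, each month B ← (B·(1+r))·(1 − 0.035), i.e. B shrinks by the factor (1+r)·0.965 = 0.97666.
This holds for months 1–129. Entering month 130 the balance is £421.78; 3.5% of the post-interest balance is now below £15.00, so the flat £15.00 minimum applies from here.
From month 130 a fixed £15.00 at rate r clears £421.78 in 35 more payments. Total: 129 + 35 = 164 months.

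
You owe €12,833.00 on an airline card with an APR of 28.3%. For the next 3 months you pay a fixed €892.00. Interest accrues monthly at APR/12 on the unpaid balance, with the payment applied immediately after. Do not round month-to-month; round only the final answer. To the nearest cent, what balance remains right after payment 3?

€11,022.91

Monthly rate r = 28.3%/12 = 2.35833% = 0.0235833.
Each month: B ← B·(1+r) − €892.00.
Month 1: interest €302.64; balance after payment €12,243.64.
Month 2: interest €288.75; balance after payment €11,640.39.
Month 3: interest €274.52; balance after payment €11,022.91.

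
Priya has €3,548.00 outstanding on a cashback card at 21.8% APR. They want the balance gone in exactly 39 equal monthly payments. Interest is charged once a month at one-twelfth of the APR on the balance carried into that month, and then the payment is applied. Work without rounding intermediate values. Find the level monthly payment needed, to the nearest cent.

Monthly rate r = 21.8%/12 = 1.81667% = 0.0181667.
Level-payment amortization: P = B₀·r / (1 − (1+r)^(−n)) = 3548.00·0.0181667 / (1 − 1.01817^(−39)).
Denominator 1 − (1+r)^(−39) = 0.504476923.
P = 64.4553 / 0.504476923 ≈ 127.77.

€127.77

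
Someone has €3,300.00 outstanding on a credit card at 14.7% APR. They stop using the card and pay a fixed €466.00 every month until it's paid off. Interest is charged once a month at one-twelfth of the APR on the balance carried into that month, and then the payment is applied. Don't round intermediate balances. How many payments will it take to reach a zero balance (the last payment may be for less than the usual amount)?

8 payments

Monthly rate r = 14.7%/12 = 1.225% = 0.01225.
Recurrence: B ← B·(1+r) − €466.00.
Month 1: interest €40.42; balance after payment €2,874.43.
Month 2: interest €35.21; balance after payment €2,443.64.
Closed form: n = −ln(1 − rB₀/P)/ln(1+r) = −ln(0.91325)/ln(1.01225) ≈ 7.453, so the balance reaches zero during payment 8.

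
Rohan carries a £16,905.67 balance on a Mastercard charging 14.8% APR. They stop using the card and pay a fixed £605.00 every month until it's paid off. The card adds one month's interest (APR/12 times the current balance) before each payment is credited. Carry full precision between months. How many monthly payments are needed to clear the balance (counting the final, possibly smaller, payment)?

Monthly rate r = 14.8%/12 = 1.23333% = 0.0123333.
Recurrence: B ← B·(1+r) − £605.00.
Month 1: interest £208.50; balance after payment £16,509.17.
Month 2: interest £203.61; balance after payment £16,107.79.
Closed form: n = −ln(1 − rB₀/P)/ln(1+r) = −ln(0.65537)/ln(1.01233) ≈ 34.473, so the balance reaches zero during payment 35.

35 payments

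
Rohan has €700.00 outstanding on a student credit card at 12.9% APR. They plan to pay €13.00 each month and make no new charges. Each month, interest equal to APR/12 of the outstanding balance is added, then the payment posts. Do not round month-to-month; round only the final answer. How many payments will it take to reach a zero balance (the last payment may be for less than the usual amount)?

81 months

Monthly rate r = 12.9%/12 = 1.075% = 0.01075.
Recurrence: B ← B·(1+r) − €13.00.
Month 1: interest €7.53; balance after payment €694.52.
Month 2: interest €7.47; balance after payment €688.99.
Closed form: n = −ln(1 − rB₀/P)/ln(1+r) = −ln(0.42115)/ln(1.01075) ≈ 80.874, so the balance reaches zero during payment 81.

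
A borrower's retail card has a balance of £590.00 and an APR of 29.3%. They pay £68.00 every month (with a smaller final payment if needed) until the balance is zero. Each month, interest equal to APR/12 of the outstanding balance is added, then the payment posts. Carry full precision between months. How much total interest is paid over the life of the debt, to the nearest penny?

£81.17

Monthly rate r = 29.3%/12 = 2.44167% = 0.0244167.
Payoff takes n = ⌈−ln(1 − rB₀/P)/ln(1+r)⌉ = ⌈9.869⌉ = 10 payments; the last is £59.17.
Total paid = 9·£68.00 + £59.17 = £671.17.
Total interest = total paid − principal = £671.17 − £590.00 = £81.17.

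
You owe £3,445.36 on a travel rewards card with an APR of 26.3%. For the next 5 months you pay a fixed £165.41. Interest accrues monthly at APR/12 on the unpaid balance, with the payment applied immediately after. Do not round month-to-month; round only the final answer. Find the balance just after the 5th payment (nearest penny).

£2,975.72

Monthly rate r = 26.3%/12 = 2.19167% = 0.0219167.
Each month: B ← B·(1+r) − £165.41.
Month 1: interest £75.51; balance after payment £3,355.46.
Month 2: interest £73.54; balance after payment £3,263.59.
Month 3: interest £71.53; balance after payment £3,169.71.
Month 4: interest £69.47; balance after payment £3,073.77.
Month 5: interest £67.37; balance after payment £2,975.72.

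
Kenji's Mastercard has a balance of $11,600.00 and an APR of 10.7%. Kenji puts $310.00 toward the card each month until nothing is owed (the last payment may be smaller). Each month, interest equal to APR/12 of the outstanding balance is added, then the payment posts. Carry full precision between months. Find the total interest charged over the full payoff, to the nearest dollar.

Monthly rate r = 10.7%/12 = 0.891667% = 0.00891667.
Payoff takes n = ⌈−ln(1 − rB₀/P)/ln(1+r)⌉ = ⌈45.730⌉ = 46 payments; the last is $226.47.
Total paid = 45·$310.00 + $226.47 = $14,176.47.
Total interest = total paid − principal = $14,176.47 − $11,600.00 = $2,576.47.

$2,576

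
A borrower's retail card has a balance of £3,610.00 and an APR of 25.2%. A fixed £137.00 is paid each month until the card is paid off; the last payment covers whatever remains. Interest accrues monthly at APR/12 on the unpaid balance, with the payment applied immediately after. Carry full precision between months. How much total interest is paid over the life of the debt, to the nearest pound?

£1,703

Monthly rate r = 25.2%/12 = 2.1% = 0.021.
Payoff takes n = ⌈−ln(1 − rB₀/P)/ln(1+r)⌉ = ⌈38.782⌉ = 39 payments; the last is £107.43.
Total paid = 38·£137.00 + £107.43 = £5,313.43.
Total interest = total paid − principal = £5,313.43 − £3,610.00 = £1,703.43.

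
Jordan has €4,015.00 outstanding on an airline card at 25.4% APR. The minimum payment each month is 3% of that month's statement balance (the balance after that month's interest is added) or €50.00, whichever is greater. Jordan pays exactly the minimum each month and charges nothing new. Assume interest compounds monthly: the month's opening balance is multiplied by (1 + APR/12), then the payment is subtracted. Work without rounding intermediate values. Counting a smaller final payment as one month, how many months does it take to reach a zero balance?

151 months

Monthly rate r = 25.4%/12 = 2.11667% = 0.0211667.
While 3% of the post-interest balance exceeds €50.00, each month B ← (B·(1+r))·(1 − 0.03), i.e. B shrinks by the factor (1+r)·0.97 = 0.99053.
This holds for months 1–95. Entering month 96 the balance is €1,626.22; 3% of the post-interest balance is now below €50.00, so the flat €50.00 minimum applies from here.
From month 96 a fixed €50.00 at rate r clears €1,626.22 in 56 more payments. Total: 95 + 56 = 151 months.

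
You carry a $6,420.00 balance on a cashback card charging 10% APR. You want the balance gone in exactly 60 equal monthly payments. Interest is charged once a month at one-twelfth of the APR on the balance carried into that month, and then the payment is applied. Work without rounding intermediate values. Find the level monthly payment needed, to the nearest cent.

Monthly rate r = 10%/12 = 0.833333% = 0.00833333.
Level-payment amortization: P = B₀·r / (1 − (1+r)^(−n)) = 6420.00·0.00833333 / (1 − 1.00833^(−60)).
Denominator 1 − (1+r)^(−60) = 0.392211409.
P = 53.5 / 0.392211409 ≈ 136.41.

$136.41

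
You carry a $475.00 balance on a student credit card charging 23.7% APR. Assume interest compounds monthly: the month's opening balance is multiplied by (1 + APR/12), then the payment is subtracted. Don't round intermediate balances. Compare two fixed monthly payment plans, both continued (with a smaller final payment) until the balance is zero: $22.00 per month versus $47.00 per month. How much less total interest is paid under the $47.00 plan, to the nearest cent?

$90.17

Monthly rate r = 23.7%/12 = 1.975% = 0.01975.
At $22.00/mo: n = ⌈−ln(1 − rB₀/P)/ln(1+r)⌉ = 29 payments (last $9.33); total interest = total paid − $475.00 = $150.33.
At $47.00/mo: 12 payments (last $18.16); total interest $60.16.
Interest saved = $150.33 − $60.16 = $90.17.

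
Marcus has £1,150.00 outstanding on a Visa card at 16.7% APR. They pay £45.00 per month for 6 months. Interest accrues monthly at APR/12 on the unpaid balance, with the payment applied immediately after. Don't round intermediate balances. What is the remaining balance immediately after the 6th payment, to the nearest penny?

£969.86

Monthly rate r = 16.7%/12 = 1.39167% = 0.0139167.
Each month: B ← B·(1+r) − £45.00.
Month 1: interest £16.00; balance after payment £1,121.00.
Month 2: interest £15.60; balance after payment £1,091.60.
Month 3: interest £15.19; balance after payment £1,061.80.
Month 4: interest £14.78; balance after payment £1,031.57.
Month 5: interest £14.36; balance after payment £1,000.93.
Month 6: interest £13.93; balance after payment £969.86.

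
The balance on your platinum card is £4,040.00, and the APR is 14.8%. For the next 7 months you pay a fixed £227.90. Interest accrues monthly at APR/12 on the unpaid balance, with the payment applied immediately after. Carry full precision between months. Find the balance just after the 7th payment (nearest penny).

£2,746.41

Monthly rate r = 14.8%/12 = 1.23333% = 0.0123333.
Each month: B ← B·(1+r) − £227.90.
Month 1: interest £49.83; balance after payment £3,861.93.
Month 2: interest £47.63; balance after payment £3,681.66.
Month 3: interest £45.41; balance after payment £3,499.16.
Month 4: interest £43.16; balance after payment £3,314.42.
Month 5: interest £40.88; balance after payment £3,127.40.
Month 6: interest £38.57; balance after payment £2,938.07.
Month 7: interest £36.24; balance after payment £2,746.41.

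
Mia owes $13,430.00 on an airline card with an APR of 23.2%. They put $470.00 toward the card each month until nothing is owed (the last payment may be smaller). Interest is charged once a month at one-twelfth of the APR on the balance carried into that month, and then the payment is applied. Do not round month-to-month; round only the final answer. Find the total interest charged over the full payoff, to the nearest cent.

$6,302.55

Monthly rate r = 23.2%/12 = 1.93333% = 0.0193333.
Payoff takes n = ⌈−ln(1 − rB₀/P)/ln(1+r)⌉ = ⌈41.984⌉ = 42 payments; the last is $462.55.
Total paid = 41·$470.00 + $462.55 = $19,732.55.
Total interest = total paid − principal = $19,732.55 − $13,430.00 = $6,302.55.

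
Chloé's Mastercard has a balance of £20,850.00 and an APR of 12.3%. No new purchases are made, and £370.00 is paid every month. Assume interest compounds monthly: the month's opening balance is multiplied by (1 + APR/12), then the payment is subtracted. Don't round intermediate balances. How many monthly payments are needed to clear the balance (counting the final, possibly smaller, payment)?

85 payments

Monthly rate r = 12.3%/12 = 1.025% = 0.01025.
Recurrence: B ← B·(1+r) − £370.00.
Month 1: interest £213.71; balance after payment £20,693.71.
Month 2: interest £212.11; balance after payment £20,535.82.
Closed form: n = −ln(1 − rB₀/P)/ln(1+r) = −ln(0.4224)/ln(1.01025) ≈ 84.509, so the balance reaches zero during payment 85.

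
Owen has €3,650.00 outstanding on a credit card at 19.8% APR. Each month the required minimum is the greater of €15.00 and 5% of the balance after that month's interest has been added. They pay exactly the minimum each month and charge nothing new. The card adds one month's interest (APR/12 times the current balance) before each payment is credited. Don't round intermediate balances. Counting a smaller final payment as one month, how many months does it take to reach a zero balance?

Monthly rate r = 19.8%/12 = 1.65% = 0.0165.
While 5% of the post-interest balance exceeds €15.00, each month B ← (B·(1+r))·(1 − 0.05), i.e. B shrinks by the factor (1+r)·0.95 = 0.96567.
This holds for months 1–73. Entering month 74 the balance is €285.07; 5% of the post-interest balance is now below €15.00, so the flat €15.00 minimum applies from here.
From month 74 a fixed €15.00 at rate r clears €285.07 in 23 more payments. Total: 73 + 23 = 96 months.

96 months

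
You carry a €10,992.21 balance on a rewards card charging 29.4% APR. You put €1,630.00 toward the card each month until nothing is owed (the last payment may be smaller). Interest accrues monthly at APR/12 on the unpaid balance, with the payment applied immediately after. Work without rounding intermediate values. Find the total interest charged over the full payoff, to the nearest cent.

€1,173.87

Monthly rate r = 29.4%/12 = 2.45% = 0.0245.
Payoff takes n = ⌈−ln(1 − rB₀/P)/ln(1+r)⌉ = ⌈7.461⌉ = 8 payments; the last is €756.08.
Total paid = 7·€1,630.00 + €756.08 = €12,166.08.
Total interest = total paid − principal = €12,166.08 − €10,992.21 = €1,173.87.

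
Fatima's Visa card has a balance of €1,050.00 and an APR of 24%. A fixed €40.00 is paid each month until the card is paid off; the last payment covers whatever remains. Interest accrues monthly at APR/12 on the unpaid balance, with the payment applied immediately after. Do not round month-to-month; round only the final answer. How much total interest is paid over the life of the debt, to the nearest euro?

Monthly rate r = 24%/12 = 2% = 0.02.
Payoff takes n = ⌈−ln(1 − rB₀/P)/ln(1+r)⌉ = ⌈37.593⌉ = 38 payments; the last is €23.82.
Total paid = 37·€40.00 + €23.82 = €1,503.82.
Total interest = total paid − principal = €1,503.82 − €1,050.00 = €453.82.

€454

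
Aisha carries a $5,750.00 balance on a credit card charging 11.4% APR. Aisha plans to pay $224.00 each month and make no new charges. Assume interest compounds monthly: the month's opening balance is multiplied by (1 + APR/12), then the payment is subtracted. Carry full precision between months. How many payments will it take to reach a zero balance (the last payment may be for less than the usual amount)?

Monthly rate r = 11.4%/12 = 0.95% = 0.0095.
Recurrence: B ← B·(1+r) − $224.00.
Month 1: interest $54.62; balance after payment $5,580.62.
Month 2: interest $53.02; balance after payment $5,409.64.
Closed form: n = −ln(1 − rB₀/P)/ln(1+r) = −ln(0.75614)/ln(1.0095) ≈ 29.564, so the balance reaches zero during payment 30.

30 payments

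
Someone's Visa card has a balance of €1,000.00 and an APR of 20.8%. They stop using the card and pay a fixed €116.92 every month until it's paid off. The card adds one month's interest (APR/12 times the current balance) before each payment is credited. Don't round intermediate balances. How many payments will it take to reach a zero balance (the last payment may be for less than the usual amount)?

10 months

Monthly rate r = 20.8%/12 = 1.73333% = 0.0173333.
Recurrence: B ← B·(1+r) − €116.92.
Month 1: interest €17.33; balance after payment €900.41.
Month 2: interest €15.61; balance after payment €799.10.
Closed form: n = −ln(1 − rB₀/P)/ln(1+r) = −ln(0.85175)/ln(1.01733) ≈ 9.337, so the balance reaches zero during payment 10.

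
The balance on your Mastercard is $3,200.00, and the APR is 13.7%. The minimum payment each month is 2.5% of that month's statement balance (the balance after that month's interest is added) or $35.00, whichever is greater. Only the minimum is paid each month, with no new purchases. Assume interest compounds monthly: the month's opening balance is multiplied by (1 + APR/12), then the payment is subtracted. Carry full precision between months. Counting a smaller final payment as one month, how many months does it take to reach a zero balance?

113 months

Monthly rate r = 13.7%/12 = 1.14167% = 0.0114167.
While 2.5% of the post-interest balance exceeds $35.00, each month B ← (B·(1+r))·(1 − 0.025), i.e. B shrinks by the factor (1+r)·0.975 = 0.98613.
This holds for months 1–61. Entering month 62 the balance is $1,365.11; 2.5% of the post-interest balance is now below $35.00, so the flat $35.00 minimum applies from here.
From month 62 a fixed $35.00 at rate r clears $1,365.11 in 52 more payments. Total: 61 + 52 = 113 months.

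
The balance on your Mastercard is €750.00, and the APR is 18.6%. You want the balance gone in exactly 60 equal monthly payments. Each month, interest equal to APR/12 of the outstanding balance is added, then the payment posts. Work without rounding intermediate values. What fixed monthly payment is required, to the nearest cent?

€19.29

Monthly rate r = 18.6%/12 = 1.55% = 0.0155.
Level-payment amortization: P = B₀·r / (1 − (1+r)^(−n)) = 750.00·0.0155 / (1 − 1.0155^(−60)).
Denominator 1 − (1+r)^(−60) = 0.602621528.
P = 11.625 / 0.602621528 ≈ 19.29.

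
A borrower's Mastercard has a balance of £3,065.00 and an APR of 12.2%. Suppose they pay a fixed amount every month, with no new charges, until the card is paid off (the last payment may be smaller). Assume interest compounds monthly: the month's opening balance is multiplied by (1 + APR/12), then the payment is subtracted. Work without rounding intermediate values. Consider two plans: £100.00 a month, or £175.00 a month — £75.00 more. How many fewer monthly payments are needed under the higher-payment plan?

17 fewer payments

Monthly rate r = 12.2%/12 = 1.01667% = 0.0101667.
At £100.00/mo: n = ⌈−ln(1 − rB₀/P)/ln(1+r)⌉ = 37 payments (last £91.44); total interest = total paid − £3,065.00 = £626.44.
At £175.00/mo: 20 payments (last £67.66); total interest £327.66.
Payments saved = 37 − 20 = 17.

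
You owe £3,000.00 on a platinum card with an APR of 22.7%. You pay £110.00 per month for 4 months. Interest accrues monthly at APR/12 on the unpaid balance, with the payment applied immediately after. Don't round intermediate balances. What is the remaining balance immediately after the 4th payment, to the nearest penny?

£2,780.88

Monthly rate r = 22.7%/12 = 1.89167% = 0.0189167.
Each month: B ← B·(1+r) − £110.00.
Month 1: interest £56.75; balance after payment £2,946.75.
Month 2: interest £55.74; balance after payment £2,892.49.
Month 3: interest £54.72; balance after payment £2,837.21.
Month 4: interest £53.67; balance after payment £2,780.88.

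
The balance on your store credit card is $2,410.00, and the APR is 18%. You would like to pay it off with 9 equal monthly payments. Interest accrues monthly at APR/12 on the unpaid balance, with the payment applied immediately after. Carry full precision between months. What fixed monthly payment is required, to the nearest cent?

$288.26

Monthly rate r = 18%/12 = 1.5% = 0.015.
Level-payment amortization: P = B₀·r / (1 − (1+r)^(−n)) = 2410.00·0.015 / (1 − 1.015^(−9)).
Denominator 1 − (1+r)^(−9) = 0.12540776.
P = 36.15 / 0.12540776 ≈ 288.26.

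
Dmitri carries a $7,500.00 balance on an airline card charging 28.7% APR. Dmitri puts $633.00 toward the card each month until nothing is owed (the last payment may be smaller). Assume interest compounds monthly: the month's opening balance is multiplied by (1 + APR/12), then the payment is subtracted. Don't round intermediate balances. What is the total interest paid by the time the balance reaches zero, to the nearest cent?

Monthly rate r = 28.7%/12 = 2.39167% = 0.0239167.
Payoff takes n = ⌈−ln(1 − rB₀/P)/ln(1+r)⌉ = ⌈14.098⌉ = 15 payments; the last is $62.46.
Total paid = 14·$633.00 + $62.46 = $8,924.46.
Total interest = total paid − principal = $8,924.46 − $7,500.00 = $1,424.46.

$1,424.46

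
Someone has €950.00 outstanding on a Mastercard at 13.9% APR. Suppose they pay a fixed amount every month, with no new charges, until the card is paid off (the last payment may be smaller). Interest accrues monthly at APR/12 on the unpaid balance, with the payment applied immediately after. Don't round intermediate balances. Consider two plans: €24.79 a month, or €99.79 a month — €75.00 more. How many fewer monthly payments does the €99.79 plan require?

Monthly rate r = 13.9%/12 = 1.15833% = 0.0115833.
At €24.79/mo: n = ⌈−ln(1 − rB₀/P)/ln(1+r)⌉ = 51 payments (last €23.60); total interest = total paid − €950.00 = €313.10.
At €99.79/mo: 11 payments (last €14.57); total interest €62.47.
Payments saved = 51 − 11 = 40.

40 fewer payments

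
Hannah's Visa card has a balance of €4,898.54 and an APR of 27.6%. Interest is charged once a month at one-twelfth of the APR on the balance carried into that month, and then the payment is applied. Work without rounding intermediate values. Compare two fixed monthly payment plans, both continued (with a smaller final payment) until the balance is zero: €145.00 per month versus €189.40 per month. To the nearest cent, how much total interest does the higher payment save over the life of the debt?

Monthly rate r = 27.6%/12 = 2.3% = 0.023.
At €145.00/mo: n = ⌈−ln(1 − rB₀/P)/ln(1+r)⌉ = 66 payments (last €143.87); total interest = total paid − €4,898.54 = €4,670.33.
At €189.40/mo: 40 payments (last €139.36); total interest €2,627.42.
Interest saved = €4,670.33 − €2,627.42 = €2,042.91.

€2,042.91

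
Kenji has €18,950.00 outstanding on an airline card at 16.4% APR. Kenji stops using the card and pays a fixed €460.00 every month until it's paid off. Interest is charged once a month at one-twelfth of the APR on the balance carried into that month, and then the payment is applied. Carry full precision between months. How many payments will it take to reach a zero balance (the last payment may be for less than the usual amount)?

Monthly rate r = 16.4%/12 = 1.36667% = 0.0136667.
Recurrence: B ← B·(1+r) − €460.00.
Month 1: interest €258.98; balance after payment €18,748.98.
Month 2: interest €256.24; balance after payment €18,545.22.
Closed form: n = −ln(1 − rB₀/P)/ln(1+r) = −ln(0.43699)/ln(1.01367) ≈ 60.987, so the balance reaches zero during payment 61.

61 payments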